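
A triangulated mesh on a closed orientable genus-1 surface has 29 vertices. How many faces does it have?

58

χ = 2 − 2·1 = 0, and every face is a triangle so 3F = 2E.
V − E + F = 0 with E = 3F/2 gives 29 − (3/2 − 1)·F = 0, so F = 58 and E = 87.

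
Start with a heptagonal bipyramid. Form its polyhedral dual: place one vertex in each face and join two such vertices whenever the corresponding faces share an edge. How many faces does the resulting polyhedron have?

The base solid has V = 9, E = 21, F = 14.
The dual swaps V and F and preserves E: V′ = F = 14, E′ = E = 21, F′ = V = 9.

9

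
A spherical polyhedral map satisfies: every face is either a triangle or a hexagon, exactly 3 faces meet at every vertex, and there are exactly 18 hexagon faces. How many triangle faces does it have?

4

Let x be the number of triangles; then F = 18 + x.
Edge–face incidences: 2E = 6·18 + 3·x = 108 + 3x.
Every vertex has degree 3, so 3V = 2E.
Euler: V − E + F = 2 ⇒ (2E)/3 − E + (18 + x) = 2.
Multiply by 6: 2·(2E) − 3·(2E) + 6·(18 + x) = 12, i.e. 108 + 6x − (108 + 3x) = 12.
Collecting terms: 3x = 12, so x = 4.
Then 2E = 108 + 3·4 = 120, so E = 60, V = 2E/3 = 40, F = 18 + 4 = 22.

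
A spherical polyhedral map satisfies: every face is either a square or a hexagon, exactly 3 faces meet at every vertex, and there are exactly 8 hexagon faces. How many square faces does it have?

6

Let x be the number of squares; then F = 8 + x.
Edge–face incidences: 2E = 6·8 + 4·x = 48 + 4x.
Every vertex has degree 3, so 3V = 2E.
Euler: V − E + F = 2 ⇒ (2E)/3 − E + (8 + x) = 2.
Multiply by 6: 2·(2E) − 3·(2E) + 6·(8 + x) = 12, i.e. 48 + 6x − (48 + 4x) = 12.
Collecting terms: 2x = 12, so x = 6.
Then 2E = 48 + 4·6 = 72, so E = 36, V = 2E/3 = 24, F = 8 + 6 = 14.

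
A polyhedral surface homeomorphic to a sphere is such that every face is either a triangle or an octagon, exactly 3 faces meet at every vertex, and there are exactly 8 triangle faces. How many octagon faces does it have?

Let x be the number of octagons; then F = 8 + x.
Edge–face incidences: 2E = 3·8 + 8·x = 24 + 8x.
Every vertex has degree 3, so 3V = 2E.
Euler: V − E + F = 2 ⇒ (2E)/3 − E + (8 + x) = 2.
Multiply by 6: 2·(2E) − 3·(2E) + 6·(8 + x) = 12, i.e. 48 + 6x − (24 + 8x) = 12.
Collecting terms: −2x + 24 = 12, so −2x = −12, so x = 6.
Then 2E = 24 + 8·6 = 72, so E = 36, V = 2E/3 = 24, F = 8 + 6 = 14.

6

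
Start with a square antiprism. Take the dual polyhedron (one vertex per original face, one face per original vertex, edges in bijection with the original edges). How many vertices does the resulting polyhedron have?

10

The base solid has V = 8, E = 16, F = 10.
The dual swaps V and F and preserves E: V′ = F = 10, E′ = E = 16, F′ = V = 8.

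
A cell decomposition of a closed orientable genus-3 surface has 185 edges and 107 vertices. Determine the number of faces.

74

For a closed orientable surface of genus 3, χ = 2 − 2·3 = -4.
F = -4 − V + E = -4 − 107 + 185 = 74.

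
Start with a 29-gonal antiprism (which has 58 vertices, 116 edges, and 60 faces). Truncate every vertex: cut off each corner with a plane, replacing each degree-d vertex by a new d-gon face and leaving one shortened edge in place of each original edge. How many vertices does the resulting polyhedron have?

Truncation replaces each original edge-end by a new vertex, so V′ = 2E = 232.
Each original edge survives, and each old vertex of degree d contributes d new edges; summing degrees gives Σd = 2E, so E′ = E + 2E = 3E = 348.
Each original face survives and each original vertex becomes one new face: F′ = F + V = 118.

232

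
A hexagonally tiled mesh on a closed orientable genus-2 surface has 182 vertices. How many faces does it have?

χ = 2 − 2·2 = -2, and every face is a hexagon so 6F = 2E.
V − E + F = -2 with E = 6F/2 gives 182 − (6/2 − 1)·F = -2, so F = 92 and E = 276.

92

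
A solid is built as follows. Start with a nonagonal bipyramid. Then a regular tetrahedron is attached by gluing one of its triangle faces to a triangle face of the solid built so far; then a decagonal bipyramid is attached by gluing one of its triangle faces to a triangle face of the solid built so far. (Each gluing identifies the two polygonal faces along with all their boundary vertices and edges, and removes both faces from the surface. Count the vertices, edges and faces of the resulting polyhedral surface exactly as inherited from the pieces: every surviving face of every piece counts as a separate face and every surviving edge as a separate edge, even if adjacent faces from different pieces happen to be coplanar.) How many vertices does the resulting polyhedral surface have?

A nonagonal bipyramid: V=11, E=27, F=18.
Attach a regular tetrahedron (V=4, E=6, F=4) along a 3-gon: merge 3 vertices and 3 edges, delete both glued faces → V=12, E=30, F=20.
Attach a decagonal bipyramid (V=12, E=30, F=20) along a 3-gon: merge 3 vertices and 3 edges, delete both glued faces → V=21, E=57, F=38.
Check: V − E + F = 21 − 57 + 38 = 2.

21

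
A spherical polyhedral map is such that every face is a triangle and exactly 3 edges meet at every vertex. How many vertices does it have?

Each face has 3 edges and each edge borders two faces, so 2E = 3F.
Each vertex has degree 3, so 3V = 2E and hence V = 3F/3.
Euler: V − E + F = 2 ⇒ (3F/3) − (3F/2) + F = 2.
Multiply by 6: (6 − 9 + 6)F = 12, i.e. 3F = 12.
So F = 4, E = 3·4/2 = 6, V = 3·4/3 = 4.

4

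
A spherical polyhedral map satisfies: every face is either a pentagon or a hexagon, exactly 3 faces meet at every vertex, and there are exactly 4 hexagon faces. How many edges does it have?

Let x be the number of pentagons; then F = 4 + x.
Edge–face incidences: 2E = 6·4 + 5·x = 24 + 5x.
Every vertex has degree 3, so 3V = 2E.
Euler: V − E + F = 2 ⇒ (2E)/3 − E + (4 + x) = 2.
Multiply by 6: 2·(2E) − 3·(2E) + 6·(4 + x) = 12, i.e. 24 + 6x − (24 + 5x) = 12.
Collecting terms: x = 12.
Then 2E = 24 + 5·12 = 84, so E = 42, V = 2E/3 = 28, F = 4 + 12 = 16.

42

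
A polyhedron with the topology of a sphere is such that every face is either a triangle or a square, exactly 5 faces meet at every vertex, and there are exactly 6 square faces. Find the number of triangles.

32

Let x be the number of triangles; then F = 6 + x.
Edge–face incidences: 2E = 4·6 + 3·x = 24 + 3x.
Every vertex has degree 5, so 5V = 2E.
Euler: V − E + F = 2 ⇒ (2E)/5 − E + (6 + x) = 2.
Multiply by 10: 2·(2E) − 5·(2E) + 10·(6 + x) = 20, i.e. 60 + 10x − 3·(24 + 3x) = 20.
Collecting terms: x − 12 = 20, so x = 32.
Then 2E = 24 + 3·32 = 120, so E = 60, V = 2E/5 = 24, F = 6 + 32 = 38.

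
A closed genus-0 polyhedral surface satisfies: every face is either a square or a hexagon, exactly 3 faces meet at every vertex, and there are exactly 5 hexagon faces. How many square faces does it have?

6

Let x be the number of squares; then F = 5 + x.
Edge–face incidences: 2E = 6·5 + 4·x = 30 + 4x.
Every vertex has degree 3, so 3V = 2E.
Euler: V − E + F = 2 ⇒ (2E)/3 − E + (5 + x) = 2.
Multiply by 6: 2·(2E) − 3·(2E) + 6·(5 + x) = 12, i.e. 30 + 6x − (30 + 4x) = 12.
Collecting terms: 2x = 12, so x = 6.
Then 2E = 30 + 4·6 = 54, so E = 27, V = 2E/3 = 18, F = 5 + 6 = 11.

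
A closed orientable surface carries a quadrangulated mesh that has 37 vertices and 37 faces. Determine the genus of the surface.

1

Every face is a square, so 2E = 4·37 = 148, giving E = 74.
χ = V − E + F = 37 − 74 + 37 = 0.
For a closed orientable surface χ = 2 − 2g, so g = (2 − (0))/2 = 1.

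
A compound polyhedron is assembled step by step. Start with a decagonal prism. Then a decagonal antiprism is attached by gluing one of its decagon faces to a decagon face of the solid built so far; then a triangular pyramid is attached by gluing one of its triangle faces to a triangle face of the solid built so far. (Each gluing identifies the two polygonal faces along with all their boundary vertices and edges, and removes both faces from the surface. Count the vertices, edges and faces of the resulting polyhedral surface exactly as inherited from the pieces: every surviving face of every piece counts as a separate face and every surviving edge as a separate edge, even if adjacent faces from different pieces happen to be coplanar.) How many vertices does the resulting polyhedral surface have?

A decagonal prism: V=20, E=30, F=12.
Attach a decagonal antiprism (V=20, E=40, F=22) along a 10-gon: merge 10 vertices and 10 edges, delete both glued faces → V=30, E=60, F=32.
Attach a triangular pyramid (V=4, E=6, F=4) along a 3-gon: merge 3 vertices and 3 edges, delete both glued faces → V=31, E=63, F=34.
Check: V − E + F = 31 − 63 + 34 = 2.

31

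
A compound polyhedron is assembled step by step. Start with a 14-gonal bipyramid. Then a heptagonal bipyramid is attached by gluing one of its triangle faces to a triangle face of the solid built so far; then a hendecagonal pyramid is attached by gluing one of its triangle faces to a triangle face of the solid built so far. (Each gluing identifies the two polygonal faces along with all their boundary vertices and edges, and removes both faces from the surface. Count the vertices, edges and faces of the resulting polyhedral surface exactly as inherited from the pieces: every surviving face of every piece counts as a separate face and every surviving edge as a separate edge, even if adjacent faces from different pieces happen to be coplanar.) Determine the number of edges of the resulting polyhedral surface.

A 14-gonal bipyramid: V=16, E=42, F=28.
Attach a heptagonal bipyramid (V=9, E=21, F=14) along a 3-gon: merge 3 vertices and 3 edges, delete both glued faces → V=22, E=60, F=40.
Attach a hendecagonal pyramid (V=12, E=22, F=12) along a 3-gon: merge 3 vertices and 3 edges, delete both glued faces → V=31, E=79, F=50.
Check: V − E + F = 31 − 79 + 50 = 2.

79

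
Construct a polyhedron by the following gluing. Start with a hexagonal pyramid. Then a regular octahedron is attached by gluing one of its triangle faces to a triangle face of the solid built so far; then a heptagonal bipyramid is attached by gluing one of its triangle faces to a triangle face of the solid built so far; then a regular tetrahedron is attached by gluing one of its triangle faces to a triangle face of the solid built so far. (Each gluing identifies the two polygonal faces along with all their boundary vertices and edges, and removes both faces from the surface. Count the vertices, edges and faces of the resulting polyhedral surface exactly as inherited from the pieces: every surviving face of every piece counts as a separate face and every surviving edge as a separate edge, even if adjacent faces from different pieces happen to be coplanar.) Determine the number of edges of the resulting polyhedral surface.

42

A hexagonal pyramid: V=7, E=12, F=7.
Attach a regular octahedron (V=6, E=12, F=8) along a 3-gon: merge 3 vertices and 3 edges, delete both glued faces → V=10, E=21, F=13.
Attach a heptagonal bipyramid (V=9, E=21, F=14) along a 3-gon: merge 3 vertices and 3 edges, delete both glued faces → V=16, E=39, F=25.
Attach a regular tetrahedron (V=4, E=6, F=4) along a 3-gon: merge 3 vertices and 3 edges, delete both glued faces → V=17, E=42, F=27.
Check: V − E + F = 17 − 42 + 27 = 2.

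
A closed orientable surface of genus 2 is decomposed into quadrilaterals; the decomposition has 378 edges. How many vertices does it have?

187

χ = 2 − 2·2 = -2, and every face is a square so 4F = 2E.
F = 2E/4 = 189. Then V = -2 + E − F = -2 + 378 − 189 = 187.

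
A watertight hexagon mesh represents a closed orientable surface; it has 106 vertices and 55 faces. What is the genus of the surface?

Every face is a hexagon, so 2E = 6·55 = 330, giving E = 165.
χ = V − E + F = 106 − 165 + 55 = -4.
For a closed orientable surface χ = 2 − 2g, so g = (2 − (-4))/2 = 3.

3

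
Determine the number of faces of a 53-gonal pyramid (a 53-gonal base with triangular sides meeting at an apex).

54

A pyramid on an n-gon base has one n-gon and n triangles: V = 53 + 1 = 54, E = 2·53 = 106, F = 53 + 1 = 54.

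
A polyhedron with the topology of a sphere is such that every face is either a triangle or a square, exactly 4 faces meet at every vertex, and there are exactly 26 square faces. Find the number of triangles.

8

Let x be the number of triangles; then F = 26 + x.
Edge–face incidences: 2E = 4·26 + 3·x = 104 + 3x.
Every vertex has degree 4, so 4V = 2E.
Euler: V − E + F = 2 ⇒ (2E)/4 − E + (26 + x) = 2.
Multiply by 8: 2·(2E) − 4·(2E) + 8·(26 + x) = 16, i.e. 208 + 8x − 2·(104 + 3x) = 16.
Collecting terms: 2x = 16, so x = 8.
Then 2E = 104 + 3·8 = 128, so E = 64, V = 2E/4 = 32, F = 26 + 8 = 34.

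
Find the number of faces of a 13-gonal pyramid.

A pyramid on an n-gon base has one n-gon and n triangles: V = 13 + 1 = 14, E = 2·13 = 26, F = 13 + 1 = 14.
Check: V − E + F = 14 − 26 + 14 = 2.

14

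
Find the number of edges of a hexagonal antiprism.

An antiprism on an n-gon has two n-gon caps and 2n triangles: V = 2·6 = 12, E = 4·6 = 24, F = 2·6 + 2 = 14.

24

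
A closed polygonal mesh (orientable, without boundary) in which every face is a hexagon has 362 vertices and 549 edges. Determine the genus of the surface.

3

Every face is a hexagon and each edge borders two faces, so 6F = 2·549, giving F = 183.
χ = V − E + F = 362 − 549 + 183 = -4.
For a closed orientable surface χ = 2 − 2g, so g = (2 − (-4))/2 = 3.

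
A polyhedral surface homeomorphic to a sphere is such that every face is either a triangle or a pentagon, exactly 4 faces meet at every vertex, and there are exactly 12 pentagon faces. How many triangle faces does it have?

Let x be the number of triangles; then F = 12 + x.
Edge–face incidences: 2E = 5·12 + 3·x = 60 + 3x.
Every vertex has degree 4, so 4V = 2E.
Euler: V − E + F = 2 ⇒ (2E)/4 − E + (12 + x) = 2.
Multiply by 8: 2·(2E) − 4·(2E) + 8·(12 + x) = 16, i.e. 96 + 8x − 2·(60 + 3x) = 16.
Collecting terms: 2x − 24 = 16, so 2x = 40, so x = 20.
Then 2E = 60 + 3·20 = 120, so E = 60, V = 2E/4 = 30, F = 12 + 20 = 32.

20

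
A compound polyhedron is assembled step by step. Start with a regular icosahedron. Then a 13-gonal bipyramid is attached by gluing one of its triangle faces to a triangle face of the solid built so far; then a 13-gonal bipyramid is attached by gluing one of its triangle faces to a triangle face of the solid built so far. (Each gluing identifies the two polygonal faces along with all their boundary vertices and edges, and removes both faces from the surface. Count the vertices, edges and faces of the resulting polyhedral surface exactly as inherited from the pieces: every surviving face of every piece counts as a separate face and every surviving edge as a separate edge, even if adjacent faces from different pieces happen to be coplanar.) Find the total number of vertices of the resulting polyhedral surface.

A regular icosahedron: V=12, E=30, F=20.
Attach a 13-gonal bipyramid (V=15, E=39, F=26) along a 3-gon: merge 3 vertices and 3 edges, delete both glued faces → V=24, E=66, F=44.
Attach a 13-gonal bipyramid (V=15, E=39, F=26) along a 3-gon: merge 3 vertices and 3 edges, delete both glued faces → V=36, E=102, F=68.
Check: V − E + F = 36 − 102 + 68 = 2.

36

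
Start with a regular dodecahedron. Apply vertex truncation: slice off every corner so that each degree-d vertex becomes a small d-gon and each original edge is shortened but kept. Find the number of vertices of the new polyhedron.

60

The base solid has V = 20, E = 30, F = 12.
Truncation replaces each original edge-end by a new vertex, so V′ = 2E = 60.
Each original edge survives, and each old vertex of degree d contributes d new edges; summing degrees gives Σd = 2E, so E′ = E + 2E = 3E = 90.
Each original face survives and each original vertex becomes one new face: F′ = F + V = 32.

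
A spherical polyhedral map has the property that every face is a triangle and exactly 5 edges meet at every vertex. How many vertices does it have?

12

Each face has 3 edges and each edge borders two faces, so 2E = 3F.
Each vertex has degree 5, so 5V = 2E and hence V = 3F/5.
Euler: V − E + F = 2 ⇒ (3F/5) − (3F/2) + F = 2.
Multiply by 10: (6 − 15 + 10)F = 20, i.e. 1F = 20.
So F = 20, E = 3·20/2 = 30, V = 3·20/5 = 12.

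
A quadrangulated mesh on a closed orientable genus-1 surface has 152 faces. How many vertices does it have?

χ = 2 − 2·1 = 0, and every face is a square so 4F = 2E.
E = 4·152/2 = 304. Then V = 0 + E − F = 0 + 304 − 152 = 152.

152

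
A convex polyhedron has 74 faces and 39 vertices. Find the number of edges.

111

Here V − E + F = 2.
E = V + F − (2) = 39 + 74 − (2) = 111.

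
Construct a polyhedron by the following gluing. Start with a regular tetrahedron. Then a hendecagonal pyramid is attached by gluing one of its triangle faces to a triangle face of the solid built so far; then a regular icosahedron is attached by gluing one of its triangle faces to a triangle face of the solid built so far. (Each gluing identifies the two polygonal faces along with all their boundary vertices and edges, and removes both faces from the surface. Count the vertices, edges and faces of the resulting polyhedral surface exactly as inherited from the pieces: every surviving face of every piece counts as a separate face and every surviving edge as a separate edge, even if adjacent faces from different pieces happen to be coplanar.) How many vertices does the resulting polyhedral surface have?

22

A regular tetrahedron: V=4, E=6, F=4.
Attach a hendecagonal pyramid (V=12, E=22, F=12) along a 3-gon: merge 3 vertices and 3 edges, delete both glued faces → V=13, E=25, F=14.
Attach a regular icosahedron (V=12, E=30, F=20) along a 3-gon: merge 3 vertices and 3 edges, delete both glued faces → V=22, E=52, F=32.
Check: V − E + F = 22 − 52 + 32 = 2.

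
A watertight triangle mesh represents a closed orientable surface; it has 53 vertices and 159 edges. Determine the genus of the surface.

1

Every face is a triangle and each edge borders two faces, so 3F = 2·159, giving F = 106.
χ = V − E + F = 53 − 159 + 106 = 0.
For a closed orientable surface χ = 2 − 2g, so g = (2 − (0))/2 = 1.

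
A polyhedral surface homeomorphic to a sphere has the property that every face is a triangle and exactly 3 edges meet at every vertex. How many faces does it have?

Each face has 3 edges and each edge borders two faces, so 2E = 3F.
Each vertex has degree 3, so 3V = 2E and hence V = 3F/3.
Euler: V − E + F = 2 ⇒ (3F/3) − (3F/2) + F = 2.
Multiply by 6: (6 − 9 + 6)F = 12, i.e. 3F = 12.
So F = 4, E = 3·4/2 = 6, V = 3·4/3 = 4.

4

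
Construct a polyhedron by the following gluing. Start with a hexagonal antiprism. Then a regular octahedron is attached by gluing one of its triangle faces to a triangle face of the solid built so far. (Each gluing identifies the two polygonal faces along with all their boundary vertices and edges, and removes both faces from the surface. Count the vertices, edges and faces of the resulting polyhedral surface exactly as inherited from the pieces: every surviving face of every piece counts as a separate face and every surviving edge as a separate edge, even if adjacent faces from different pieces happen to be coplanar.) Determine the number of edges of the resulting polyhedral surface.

33

A hexagonal antiprism: V=12, E=24, F=14.
Attach a regular octahedron (V=6, E=12, F=8) along a 3-gon: merge 3 vertices and 3 edges, delete both glued faces → V=15, E=33, F=20.
Check: V − E + F = 15 − 33 + 20 = 2.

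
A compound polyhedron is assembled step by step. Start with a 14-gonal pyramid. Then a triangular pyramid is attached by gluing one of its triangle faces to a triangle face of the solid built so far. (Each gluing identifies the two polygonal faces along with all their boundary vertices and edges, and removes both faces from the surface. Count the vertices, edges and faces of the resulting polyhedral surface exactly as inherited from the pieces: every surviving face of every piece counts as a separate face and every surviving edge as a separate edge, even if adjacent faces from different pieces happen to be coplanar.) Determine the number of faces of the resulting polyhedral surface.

17

A 14-gonal pyramid: V=15, E=28, F=15.
Attach a triangular pyramid (V=4, E=6, F=4) along a 3-gon: merge 3 vertices and 3 edges, delete both glued faces → V=16, E=31, F=17.
Check: V − E + F = 16 − 31 + 17 = 2.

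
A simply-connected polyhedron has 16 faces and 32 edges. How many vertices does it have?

Here V − E + F = 2.
V = 2 + E − F = 2 + 32 − 16 = 18.

18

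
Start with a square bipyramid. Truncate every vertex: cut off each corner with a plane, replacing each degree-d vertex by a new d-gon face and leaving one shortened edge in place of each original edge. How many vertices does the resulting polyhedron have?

The base solid has V = 6, E = 12, F = 8.
Truncation replaces each original edge-end by a new vertex, so V′ = 2E = 24.
Each original edge survives, and each old vertex of degree d contributes d new edges; summing degrees gives Σd = 2E, so E′ = E + 2E = 3E = 36.
Each original face survives and each original vertex becomes one new face: F′ = F + V = 14.

24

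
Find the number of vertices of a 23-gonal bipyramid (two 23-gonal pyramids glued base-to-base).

A bipyramid over an n-gon has 2n triangular faces and n + 2 vertices: V = 23 + 2 = 25, E = 3·23 = 69, F = 2·23 = 46.
Check: V − E + F = 25 − 69 + 46 = 2.

25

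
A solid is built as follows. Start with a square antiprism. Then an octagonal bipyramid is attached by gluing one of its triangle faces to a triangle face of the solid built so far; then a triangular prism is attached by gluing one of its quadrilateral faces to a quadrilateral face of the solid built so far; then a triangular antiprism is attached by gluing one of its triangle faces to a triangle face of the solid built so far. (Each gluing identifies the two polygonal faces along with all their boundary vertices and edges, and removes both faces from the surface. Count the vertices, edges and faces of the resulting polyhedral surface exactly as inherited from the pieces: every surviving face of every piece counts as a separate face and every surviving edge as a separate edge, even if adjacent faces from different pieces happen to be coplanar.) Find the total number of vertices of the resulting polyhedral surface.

20

A square antiprism: V=8, E=16, F=10.
Attach an octagonal bipyramid (V=10, E=24, F=16) along a 3-gon: merge 3 vertices and 3 edges, delete both glued faces → V=15, E=37, F=24.
Attach a triangular prism (V=6, E=9, F=5) along a 4-gon: merge 4 vertices and 4 edges, delete both glued faces → V=17, E=42, F=27.
Attach a triangular antiprism (V=6, E=12, F=8) along a 3-gon: merge 3 vertices and 3 edges, delete both glued faces → V=20, E=51, F=33.
Check: V − E + F = 20 − 51 + 33 = 2.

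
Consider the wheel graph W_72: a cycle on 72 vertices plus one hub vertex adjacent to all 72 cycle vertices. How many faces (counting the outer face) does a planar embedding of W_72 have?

W_72 has V = 72 + 1 = 73 vertices and E = 2·72 = 144 edges.
By Euler's formula F = 2 − V + E = 2 − 73 + 144 = 73.

73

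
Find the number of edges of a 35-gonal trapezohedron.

The n-trapezohedron (dual of the n-antiprism) has V = 2·35 + 2 = 72, E = 4·35 = 140, F = 2·35 = 70.

140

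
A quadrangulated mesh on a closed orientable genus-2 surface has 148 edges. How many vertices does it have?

72

χ = 2 − 2·2 = -2, and every face is a square so 4F = 2E.
F = 2E/4 = 74. Then V = -2 + E − F = -2 + 148 − 74 = 72.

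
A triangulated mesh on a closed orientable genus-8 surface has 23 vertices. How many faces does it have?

74

χ = 2 − 2·8 = -14, and every face is a triangle so 3F = 2E.
V − E + F = -14 with E = 3F/2 gives 23 − (3/2 − 1)·F = -14, so F = 74 and E = 111.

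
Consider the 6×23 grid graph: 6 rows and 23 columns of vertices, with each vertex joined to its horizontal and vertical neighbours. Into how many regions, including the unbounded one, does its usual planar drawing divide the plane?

The grid has V = 6·23 = 138 vertices and E = 6·22 + 23·5 = 247 edges.
F = 2 − V + E = 2 − 138 + 247 = 111.

111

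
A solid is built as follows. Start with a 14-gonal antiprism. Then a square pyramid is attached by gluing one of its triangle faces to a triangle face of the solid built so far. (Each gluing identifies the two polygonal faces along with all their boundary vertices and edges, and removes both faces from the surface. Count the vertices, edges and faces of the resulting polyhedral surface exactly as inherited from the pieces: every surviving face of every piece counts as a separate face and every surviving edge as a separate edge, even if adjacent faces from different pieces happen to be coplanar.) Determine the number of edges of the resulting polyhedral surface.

A 14-gonal antiprism: V=28, E=56, F=30.
Attach a square pyramid (V=5, E=8, F=5) along a 3-gon: merge 3 vertices and 3 edges, delete both glued faces → V=30, E=61, F=33.
Check: V − E + F = 30 − 61 + 33 = 2.

61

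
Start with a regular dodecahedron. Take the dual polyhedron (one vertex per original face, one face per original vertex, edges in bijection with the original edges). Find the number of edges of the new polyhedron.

The base solid has V = 20, E = 30, F = 12.
The dual swaps V and F and preserves E: V′ = F = 12, E′ = E = 30, F′ = V = 20.

30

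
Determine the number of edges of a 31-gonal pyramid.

A pyramid on an n-gon base has one n-gon and n triangles: V = 31 + 1 = 32, E = 2·31 = 62, F = 31 + 1 = 32.
Check: V − E + F = 32 − 62 + 32 = 2.

62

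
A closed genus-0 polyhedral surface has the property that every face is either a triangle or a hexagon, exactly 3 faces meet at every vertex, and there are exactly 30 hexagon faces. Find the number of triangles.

Let x be the number of triangles; then F = 30 + x.
Edge–face incidences: 2E = 6·30 + 3·x = 180 + 3x.
Every vertex has degree 3, so 3V = 2E.
Euler: V − E + F = 2 ⇒ (2E)/3 − E + (30 + x) = 2.
Multiply by 6: 2·(2E) − 3·(2E) + 6·(30 + x) = 12, i.e. 180 + 6x − (180 + 3x) = 12.
Collecting terms: 3x = 12, so x = 4.
Then 2E = 180 + 3·4 = 192, so E = 96, V = 2E/3 = 64, F = 30 + 4 = 34.

4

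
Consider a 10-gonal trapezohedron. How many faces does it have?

The n-trapezohedron (dual of the n-antiprism) has V = 2·10 + 2 = 22, E = 4·10 = 40, F = 2·10 = 20.

20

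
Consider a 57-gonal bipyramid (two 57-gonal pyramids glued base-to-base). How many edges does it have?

171

A bipyramid over an n-gon has 2n triangular faces and n + 2 vertices: V = 57 + 2 = 59, E = 3·57 = 171, F = 2·57 = 114.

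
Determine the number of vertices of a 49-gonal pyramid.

A pyramid on an n-gon base has one n-gon and n triangles: V = 49 + 1 = 50, E = 2·49 = 98, F = 49 + 1 = 50.

50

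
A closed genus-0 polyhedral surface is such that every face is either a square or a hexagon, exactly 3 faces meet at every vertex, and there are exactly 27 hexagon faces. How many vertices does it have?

Let x be the number of squares; then F = 27 + x.
Edge–face incidences: 2E = 6·27 + 4·x = 162 + 4x.
Every vertex has degree 3, so 3V = 2E.
Euler: V − E + F = 2 ⇒ (2E)/3 − E + (27 + x) = 2.
Multiply by 6: 2·(2E) − 3·(2E) + 6·(27 + x) = 12, i.e. 162 + 6x − (162 + 4x) = 12.
Collecting terms: 2x = 12, so x = 6.
Then 2E = 162 + 4·6 = 186, so E = 93, V = 2E/3 = 62, F = 27 + 6 = 33.

62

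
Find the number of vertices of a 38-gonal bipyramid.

40

A bipyramid over an n-gon has 2n triangular faces and n + 2 vertices: V = 38 + 2 = 40, E = 3·38 = 114, F = 2·38 = 76.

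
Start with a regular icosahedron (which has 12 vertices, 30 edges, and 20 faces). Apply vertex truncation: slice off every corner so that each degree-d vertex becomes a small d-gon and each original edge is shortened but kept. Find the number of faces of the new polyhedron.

32

Truncation replaces each original edge-end by a new vertex, so V′ = 2E = 60.
Each original edge survives, and each old vertex of degree d contributes d new edges; summing degrees gives Σd = 2E, so E′ = E + 2E = 3E = 90.
Each original face survives and each original vertex becomes one new face: F′ = F + V = 32.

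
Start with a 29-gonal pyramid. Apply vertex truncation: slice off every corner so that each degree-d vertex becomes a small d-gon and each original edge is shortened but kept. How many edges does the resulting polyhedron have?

The base solid has V = 30, E = 58, F = 30.
Truncation replaces each original edge-end by a new vertex, so V′ = 2E = 116.
Each original edge survives, and each old vertex of degree d contributes d new edges; summing degrees gives Σd = 2E, so E′ = E + 2E = 3E = 174.
Each original face survives and each original vertex becomes one new face: F′ = F + V = 60.

174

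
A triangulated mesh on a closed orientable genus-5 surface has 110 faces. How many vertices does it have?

χ = 2 − 2·5 = -8, and every face is a triangle so 3F = 2E.
E = 3·110/2 = 165. Then V = -8 + E − F = -8 + 165 − 110 = 47.

47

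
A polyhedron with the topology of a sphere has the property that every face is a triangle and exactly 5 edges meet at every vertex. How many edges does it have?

30

Each face has 3 edges and each edge borders two faces, so 2E = 3F.
Each vertex has degree 5, so 5V = 2E and hence V = 3F/5.
Euler: V − E + F = 2 ⇒ (3F/5) − (3F/2) + F = 2.
Multiply by 10: (6 − 15 + 10)F = 20, i.e. 1F = 20.
So F = 20, E = 3·20/2 = 30, V = 3·20/5 = 12.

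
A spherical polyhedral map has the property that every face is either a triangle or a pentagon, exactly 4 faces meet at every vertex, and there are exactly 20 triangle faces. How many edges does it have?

Let x be the number of pentagons; then F = 20 + x.
Edge–face incidences: 2E = 3·20 + 5·x = 60 + 5x.
Every vertex has degree 4, so 4V = 2E.
Euler: V − E + F = 2 ⇒ (2E)/4 − E + (20 + x) = 2.
Multiply by 8: 2·(2E) − 4·(2E) + 8·(20 + x) = 16, i.e. 160 + 8x − 2·(60 + 5x) = 16.
Collecting terms: −2x + 40 = 16, so −2x = −24, so x = 12.
Then 2E = 60 + 5·12 = 120, so E = 60, V = 2E/4 = 30, F = 20 + 12 = 32.

60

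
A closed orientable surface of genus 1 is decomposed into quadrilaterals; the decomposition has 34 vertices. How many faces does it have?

χ = 2 − 2·1 = 0, and every face is a square so 4F = 2E.
V − E + F = 0 with E = 4F/2 gives 34 − (4/2 − 1)·F = 0, so F = 34 and E = 68.

34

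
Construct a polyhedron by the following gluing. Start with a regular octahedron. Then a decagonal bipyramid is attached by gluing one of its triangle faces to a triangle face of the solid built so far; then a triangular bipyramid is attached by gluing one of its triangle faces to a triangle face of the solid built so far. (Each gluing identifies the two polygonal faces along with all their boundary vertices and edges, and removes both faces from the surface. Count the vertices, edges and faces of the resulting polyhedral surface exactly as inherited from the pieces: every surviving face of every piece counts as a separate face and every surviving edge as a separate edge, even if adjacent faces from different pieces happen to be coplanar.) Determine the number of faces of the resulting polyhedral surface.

30

A regular octahedron: V=6, E=12, F=8.
Attach a decagonal bipyramid (V=12, E=30, F=20) along a 3-gon: merge 3 vertices and 3 edges, delete both glued faces → V=15, E=39, F=26.
Attach a triangular bipyramid (V=5, E=9, F=6) along a 3-gon: merge 3 vertices and 3 edges, delete both glued faces → V=17, E=45, F=30.
Check: V − E + F = 17 − 45 + 30 = 2.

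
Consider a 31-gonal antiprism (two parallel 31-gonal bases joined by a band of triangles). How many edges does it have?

124

An antiprism on an n-gon has two n-gon caps and 2n triangles: V = 2·31 = 62, E = 4·31 = 124, F = 2·31 + 2 = 64.
Check: V − E + F = 62 − 124 + 64 = 2.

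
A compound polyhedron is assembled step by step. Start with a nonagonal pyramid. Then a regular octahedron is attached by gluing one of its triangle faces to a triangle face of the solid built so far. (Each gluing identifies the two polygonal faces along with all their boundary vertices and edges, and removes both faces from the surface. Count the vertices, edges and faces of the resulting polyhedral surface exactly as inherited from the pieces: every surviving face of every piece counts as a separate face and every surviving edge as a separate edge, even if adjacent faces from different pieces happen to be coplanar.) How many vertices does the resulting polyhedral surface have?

A nonagonal pyramid: V=10, E=18, F=10.
Attach a regular octahedron (V=6, E=12, F=8) along a 3-gon: merge 3 vertices and 3 edges, delete both glued faces → V=13, E=27, F=16.
Check: V − E + F = 13 − 27 + 16 = 2.

13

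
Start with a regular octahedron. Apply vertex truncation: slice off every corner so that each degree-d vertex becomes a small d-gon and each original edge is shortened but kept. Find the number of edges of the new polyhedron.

The base solid has V = 6, E = 12, F = 8.
Truncation replaces each original edge-end by a new vertex, so V′ = 2E = 24.
Each original edge survives, and each old vertex of degree d contributes d new edges; summing degrees gives Σd = 2E, so E′ = E + 2E = 3E = 36.
Each original face survives and each original vertex becomes one new face: F′ = F + V = 14.

36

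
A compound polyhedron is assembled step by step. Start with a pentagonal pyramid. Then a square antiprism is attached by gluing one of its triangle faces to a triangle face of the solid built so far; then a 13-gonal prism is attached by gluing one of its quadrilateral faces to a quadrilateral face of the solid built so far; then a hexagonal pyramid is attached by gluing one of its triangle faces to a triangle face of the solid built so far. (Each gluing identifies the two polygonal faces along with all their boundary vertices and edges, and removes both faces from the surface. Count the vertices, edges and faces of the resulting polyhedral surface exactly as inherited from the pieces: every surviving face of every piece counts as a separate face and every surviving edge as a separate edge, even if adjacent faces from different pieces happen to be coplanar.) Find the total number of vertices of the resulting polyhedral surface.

A pentagonal pyramid: V=6, E=10, F=6.
Attach a square antiprism (V=8, E=16, F=10) along a 3-gon: merge 3 vertices and 3 edges, delete both glued faces → V=11, E=23, F=14.
Attach a 13-gonal prism (V=26, E=39, F=15) along a 4-gon: merge 4 vertices and 4 edges, delete both glued faces → V=33, E=58, F=27.
Attach a hexagonal pyramid (V=7, E=12, F=7) along a 3-gon: merge 3 vertices and 3 edges, delete both glued faces → V=37, E=67, F=32.
Check: V − E + F = 37 − 67 + 32 = 2.

37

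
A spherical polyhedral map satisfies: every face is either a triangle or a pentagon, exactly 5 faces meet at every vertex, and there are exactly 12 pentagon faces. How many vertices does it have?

Let x be the number of triangles; then F = 12 + x.
Edge–face incidences: 2E = 5·12 + 3·x = 60 + 3x.
Every vertex has degree 5, so 5V = 2E.
Euler: V − E + F = 2 ⇒ (2E)/5 − E + (12 + x) = 2.
Multiply by 10: 2·(2E) − 5·(2E) + 10·(12 + x) = 20, i.e. 120 + 10x − 3·(60 + 3x) = 20.
Collecting terms: x − 60 = 20, so x = 80.
Then 2E = 60 + 3·80 = 300, so E = 150, V = 2E/5 = 60, F = 12 + 80 = 92.

60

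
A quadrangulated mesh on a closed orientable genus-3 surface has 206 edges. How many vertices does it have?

99

χ = 2 − 2·3 = -4, and every face is a square so 4F = 2E.
F = 2E/4 = 103. Then V = -4 + E − F = -4 + 206 − 103 = 99.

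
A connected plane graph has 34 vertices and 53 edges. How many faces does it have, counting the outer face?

21

Euler's formula for a connected plane graph: V − E + F = 2, so F = 2 − 34 + 53 = 21.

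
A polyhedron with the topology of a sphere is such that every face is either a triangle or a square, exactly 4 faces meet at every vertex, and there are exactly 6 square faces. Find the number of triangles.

Let x be the number of triangles; then F = 6 + x.
Edge–face incidences: 2E = 4·6 + 3·x = 24 + 3x.
Every vertex has degree 4, so 4V = 2E.
Euler: V − E + F = 2 ⇒ (2E)/4 − E + (6 + x) = 2.
Multiply by 8: 2·(2E) − 4·(2E) + 8·(6 + x) = 16, i.e. 48 + 8x − 2·(24 + 3x) = 16.
Collecting terms: 2x = 16, so x = 8.
Then 2E = 24 + 3·8 = 48, so E = 24, V = 2E/4 = 12, F = 6 + 8 = 14.

8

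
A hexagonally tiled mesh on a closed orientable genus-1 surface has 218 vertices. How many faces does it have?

109

χ = 2 − 2·1 = 0, and every face is a hexagon so 6F = 2E.
V − E + F = 0 with E = 6F/2 gives 218 − (6/2 − 1)·F = 0, so F = 109 and E = 327.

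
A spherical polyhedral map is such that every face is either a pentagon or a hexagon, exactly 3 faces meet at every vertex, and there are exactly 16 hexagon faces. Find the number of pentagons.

12

Let x be the number of pentagons; then F = 16 + x.
Edge–face incidences: 2E = 6·16 + 5·x = 96 + 5x.
Every vertex has degree 3, so 3V = 2E.
Euler: V − E + F = 2 ⇒ (2E)/3 − E + (16 + x) = 2.
Multiply by 6: 2·(2E) − 3·(2E) + 6·(16 + x) = 12, i.e. 96 + 6x − (96 + 5x) = 12.
Collecting terms: x = 12.
Then 2E = 96 + 5·12 = 156, so E = 78, V = 2E/3 = 52, F = 16 + 12 = 28.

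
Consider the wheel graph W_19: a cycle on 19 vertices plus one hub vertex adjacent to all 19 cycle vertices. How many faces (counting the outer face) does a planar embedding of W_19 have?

W_19 has V = 19 + 1 = 20 vertices and E = 2·19 = 38 edges.
By Euler's formula F = 2 − V + E = 2 − 20 + 38 = 20.

20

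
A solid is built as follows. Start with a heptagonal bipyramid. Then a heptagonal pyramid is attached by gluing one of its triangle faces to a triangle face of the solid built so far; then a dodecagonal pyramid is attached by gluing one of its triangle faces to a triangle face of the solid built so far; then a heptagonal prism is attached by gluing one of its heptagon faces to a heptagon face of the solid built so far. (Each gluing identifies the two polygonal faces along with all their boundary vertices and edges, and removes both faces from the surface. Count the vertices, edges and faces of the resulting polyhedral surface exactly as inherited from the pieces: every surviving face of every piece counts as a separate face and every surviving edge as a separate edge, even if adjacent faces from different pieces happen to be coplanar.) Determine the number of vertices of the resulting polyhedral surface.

A heptagonal bipyramid: V=9, E=21, F=14.
Attach a heptagonal pyramid (V=8, E=14, F=8) along a 3-gon: merge 3 vertices and 3 edges, delete both glued faces → V=14, E=32, F=20.
Attach a dodecagonal pyramid (V=13, E=24, F=13) along a 3-gon: merge 3 vertices and 3 edges, delete both glued faces → V=24, E=53, F=31.
Attach a heptagonal prism (V=14, E=21, F=9) along a 7-gon: merge 7 vertices and 7 edges, delete both glued faces → V=31, E=67, F=38.
Check: V − E + F = 31 − 67 + 38 = 2.

31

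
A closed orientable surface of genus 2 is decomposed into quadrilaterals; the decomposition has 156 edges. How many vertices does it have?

χ = 2 − 2·2 = -2, and every face is a square so 4F = 2E.
F = 2E/4 = 78. Then V = -2 + E − F = -2 + 156 − 78 = 76.

76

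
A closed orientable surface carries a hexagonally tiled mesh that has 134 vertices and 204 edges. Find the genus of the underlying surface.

Every face is a hexagon and each edge borders two faces, so 6F = 2·204, giving F = 68.
χ = V − E + F = 134 − 204 + 68 = -2.
For a closed orientable surface χ = 2 − 2g, so g = (2 − (-2))/2 = 2.

2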